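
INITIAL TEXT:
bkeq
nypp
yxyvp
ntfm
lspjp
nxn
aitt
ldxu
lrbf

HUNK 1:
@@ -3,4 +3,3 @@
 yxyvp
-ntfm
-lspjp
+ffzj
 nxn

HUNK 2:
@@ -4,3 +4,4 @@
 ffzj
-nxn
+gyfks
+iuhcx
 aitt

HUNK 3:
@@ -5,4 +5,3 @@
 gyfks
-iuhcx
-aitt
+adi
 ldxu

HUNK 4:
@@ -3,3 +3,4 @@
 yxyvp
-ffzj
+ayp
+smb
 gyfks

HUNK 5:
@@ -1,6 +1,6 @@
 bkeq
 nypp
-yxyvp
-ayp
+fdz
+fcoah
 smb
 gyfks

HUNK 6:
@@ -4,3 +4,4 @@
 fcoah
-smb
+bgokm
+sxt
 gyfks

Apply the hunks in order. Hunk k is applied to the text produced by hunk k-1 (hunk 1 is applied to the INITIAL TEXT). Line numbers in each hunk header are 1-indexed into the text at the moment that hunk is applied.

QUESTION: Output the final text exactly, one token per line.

Hunk 1: at line 3 remove [ntfm,lspjp] add [ffzj] -> 8 lines: bkeq nypp yxyvp ffzj nxn aitt ldxu lrbf
Hunk 2: at line 4 remove [nxn] add [gyfks,iuhcx] -> 9 lines: bkeq nypp yxyvp ffzj gyfks iuhcx aitt ldxu lrbf
Hunk 3: at line 5 remove [iuhcx,aitt] add [adi] -> 8 lines: bkeq nypp yxyvp ffzj gyfks adi ldxu lrbf
Hunk 4: at line 3 remove [ffzj] add [ayp,smb] -> 9 lines: bkeq nypp yxyvp ayp smb gyfks adi ldxu lrbf
Hunk 5: at line 1 remove [yxyvp,ayp] add [fdz,fcoah] -> 9 lines: bkeq nypp fdz fcoah smb gyfks adi ldxu lrbf
Hunk 6: at line 4 remove [smb] add [bgokm,sxt] -> 10 lines: bkeq nypp fdz fcoah bgokm sxt gyfks adi ldxu lrbf

Answer: bkeq
nypp
fdz
fcoah
bgokm
sxt
gyfks
adi
ldxu
lrbf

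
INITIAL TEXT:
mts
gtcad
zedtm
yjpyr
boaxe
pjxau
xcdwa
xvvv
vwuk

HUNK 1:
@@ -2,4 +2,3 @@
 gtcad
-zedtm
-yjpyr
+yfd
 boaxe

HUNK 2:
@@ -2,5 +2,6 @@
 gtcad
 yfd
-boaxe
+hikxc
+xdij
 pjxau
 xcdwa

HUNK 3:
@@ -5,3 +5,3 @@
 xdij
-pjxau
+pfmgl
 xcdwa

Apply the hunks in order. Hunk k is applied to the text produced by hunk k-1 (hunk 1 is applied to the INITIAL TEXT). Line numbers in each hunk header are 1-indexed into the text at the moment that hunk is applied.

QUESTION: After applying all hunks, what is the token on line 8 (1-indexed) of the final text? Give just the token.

Answer: xvvv

Derivation:
Hunk 1: at line 2 remove [zedtm,yjpyr] add [yfd] -> 8 lines: mts gtcad yfd boaxe pjxau xcdwa xvvv vwuk
Hunk 2: at line 2 remove [boaxe] add [hikxc,xdij] -> 9 lines: mts gtcad yfd hikxc xdij pjxau xcdwa xvvv vwuk
Hunk 3: at line 5 remove [pjxau] add [pfmgl] -> 9 lines: mts gtcad yfd hikxc xdij pfmgl xcdwa xvvv vwuk
Final line 8: xvvv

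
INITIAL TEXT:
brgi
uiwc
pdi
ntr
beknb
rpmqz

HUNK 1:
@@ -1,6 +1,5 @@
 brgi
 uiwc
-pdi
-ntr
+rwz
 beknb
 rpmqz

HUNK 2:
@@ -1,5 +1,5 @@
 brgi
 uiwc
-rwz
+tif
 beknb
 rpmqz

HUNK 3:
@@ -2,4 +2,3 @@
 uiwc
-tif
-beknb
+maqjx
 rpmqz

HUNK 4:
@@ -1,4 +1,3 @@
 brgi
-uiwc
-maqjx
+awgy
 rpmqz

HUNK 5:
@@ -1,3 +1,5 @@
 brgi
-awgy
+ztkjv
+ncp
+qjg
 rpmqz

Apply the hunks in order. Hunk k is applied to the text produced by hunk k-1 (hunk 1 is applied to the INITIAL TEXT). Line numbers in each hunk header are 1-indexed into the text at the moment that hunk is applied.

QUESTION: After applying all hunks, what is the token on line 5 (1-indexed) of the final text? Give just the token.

Answer: rpmqz

Derivation:
Hunk 1: at line 1 remove [pdi,ntr] add [rwz] -> 5 lines: brgi uiwc rwz beknb rpmqz
Hunk 2: at line 1 remove [rwz] add [tif] -> 5 lines: brgi uiwc tif beknb rpmqz
Hunk 3: at line 2 remove [tif,beknb] add [maqjx] -> 4 lines: brgi uiwc maqjx rpmqz
Hunk 4: at line 1 remove [uiwc,maqjx] add [awgy] -> 3 lines: brgi awgy rpmqz
Hunk 5: at line 1 remove [awgy] add [ztkjv,ncp,qjg] -> 5 lines: brgi ztkjv ncp qjg rpmqz
Final line 5: rpmqz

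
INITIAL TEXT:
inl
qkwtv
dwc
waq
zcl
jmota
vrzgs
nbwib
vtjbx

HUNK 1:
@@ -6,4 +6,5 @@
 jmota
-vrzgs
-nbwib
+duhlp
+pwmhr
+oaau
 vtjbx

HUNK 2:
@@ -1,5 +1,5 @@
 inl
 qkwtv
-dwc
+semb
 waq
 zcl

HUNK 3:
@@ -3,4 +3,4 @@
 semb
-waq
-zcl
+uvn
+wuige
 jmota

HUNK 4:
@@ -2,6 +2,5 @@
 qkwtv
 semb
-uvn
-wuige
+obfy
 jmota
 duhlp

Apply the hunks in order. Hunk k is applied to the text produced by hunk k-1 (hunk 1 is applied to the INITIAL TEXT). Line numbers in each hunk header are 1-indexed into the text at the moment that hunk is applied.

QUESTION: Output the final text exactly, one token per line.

Hunk 1: at line 6 remove [vrzgs,nbwib] add [duhlp,pwmhr,oaau] -> 10 lines: inl qkwtv dwc waq zcl jmota duhlp pwmhr oaau vtjbx
Hunk 2: at line 1 remove [dwc] add [semb] -> 10 lines: inl qkwtv semb waq zcl jmota duhlp pwmhr oaau vtjbx
Hunk 3: at line 3 remove [waq,zcl] add [uvn,wuige] -> 10 lines: inl qkwtv semb uvn wuige jmota duhlp pwmhr oaau vtjbx
Hunk 4: at line 2 remove [uvn,wuige] add [obfy] -> 9 lines: inl qkwtv semb obfy jmota duhlp pwmhr oaau vtjbx

Answer: inl
qkwtv
semb
obfy
jmota
duhlp
pwmhr
oaau
vtjbx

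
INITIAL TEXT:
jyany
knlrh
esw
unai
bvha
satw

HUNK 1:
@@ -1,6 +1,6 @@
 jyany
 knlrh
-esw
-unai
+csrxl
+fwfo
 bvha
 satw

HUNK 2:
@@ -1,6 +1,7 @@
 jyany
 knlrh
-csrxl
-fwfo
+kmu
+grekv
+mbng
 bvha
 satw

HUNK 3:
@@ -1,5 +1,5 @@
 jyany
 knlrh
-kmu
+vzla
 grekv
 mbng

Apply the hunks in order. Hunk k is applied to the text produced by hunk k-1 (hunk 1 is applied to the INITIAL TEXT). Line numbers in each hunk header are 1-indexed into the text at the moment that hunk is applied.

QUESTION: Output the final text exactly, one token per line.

Hunk 1: at line 1 remove [esw,unai] add [csrxl,fwfo] -> 6 lines: jyany knlrh csrxl fwfo bvha satw
Hunk 2: at line 1 remove [csrxl,fwfo] add [kmu,grekv,mbng] -> 7 lines: jyany knlrh kmu grekv mbng bvha satw
Hunk 3: at line 1 remove [kmu] add [vzla] -> 7 lines: jyany knlrh vzla grekv mbng bvha satw

Answer: jyany
knlrh
vzla
grekv
mbng
bvha
satw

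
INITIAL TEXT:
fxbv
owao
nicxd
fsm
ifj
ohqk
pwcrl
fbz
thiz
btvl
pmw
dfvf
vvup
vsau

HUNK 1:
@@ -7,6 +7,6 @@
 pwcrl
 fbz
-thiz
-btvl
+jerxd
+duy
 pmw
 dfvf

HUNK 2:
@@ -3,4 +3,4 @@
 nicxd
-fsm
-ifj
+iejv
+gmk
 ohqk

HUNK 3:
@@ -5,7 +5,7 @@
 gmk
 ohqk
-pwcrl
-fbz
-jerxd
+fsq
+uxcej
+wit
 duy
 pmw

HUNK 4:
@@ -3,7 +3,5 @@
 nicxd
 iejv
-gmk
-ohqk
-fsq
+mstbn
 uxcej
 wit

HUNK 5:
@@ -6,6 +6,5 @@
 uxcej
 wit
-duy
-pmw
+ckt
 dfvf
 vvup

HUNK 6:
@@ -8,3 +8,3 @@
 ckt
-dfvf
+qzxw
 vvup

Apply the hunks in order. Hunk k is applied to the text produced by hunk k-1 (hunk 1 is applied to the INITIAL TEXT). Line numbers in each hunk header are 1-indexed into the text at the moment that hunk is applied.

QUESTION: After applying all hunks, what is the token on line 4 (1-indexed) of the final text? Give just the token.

Answer: iejv

Derivation:
Hunk 1: at line 7 remove [thiz,btvl] add [jerxd,duy] -> 14 lines: fxbv owao nicxd fsm ifj ohqk pwcrl fbz jerxd duy pmw dfvf vvup vsau
Hunk 2: at line 3 remove [fsm,ifj] add [iejv,gmk] -> 14 lines: fxbv owao nicxd iejv gmk ohqk pwcrl fbz jerxd duy pmw dfvf vvup vsau
Hunk 3: at line 5 remove [pwcrl,fbz,jerxd] add [fsq,uxcej,wit] -> 14 lines: fxbv owao nicxd iejv gmk ohqk fsq uxcej wit duy pmw dfvf vvup vsau
Hunk 4: at line 3 remove [gmk,ohqk,fsq] add [mstbn] -> 12 lines: fxbv owao nicxd iejv mstbn uxcej wit duy pmw dfvf vvup vsau
Hunk 5: at line 6 remove [duy,pmw] add [ckt] -> 11 lines: fxbv owao nicxd iejv mstbn uxcej wit ckt dfvf vvup vsau
Hunk 6: at line 8 remove [dfvf] add [qzxw] -> 11 lines: fxbv owao nicxd iejv mstbn uxcej wit ckt qzxw vvup vsau
Final line 4: iejv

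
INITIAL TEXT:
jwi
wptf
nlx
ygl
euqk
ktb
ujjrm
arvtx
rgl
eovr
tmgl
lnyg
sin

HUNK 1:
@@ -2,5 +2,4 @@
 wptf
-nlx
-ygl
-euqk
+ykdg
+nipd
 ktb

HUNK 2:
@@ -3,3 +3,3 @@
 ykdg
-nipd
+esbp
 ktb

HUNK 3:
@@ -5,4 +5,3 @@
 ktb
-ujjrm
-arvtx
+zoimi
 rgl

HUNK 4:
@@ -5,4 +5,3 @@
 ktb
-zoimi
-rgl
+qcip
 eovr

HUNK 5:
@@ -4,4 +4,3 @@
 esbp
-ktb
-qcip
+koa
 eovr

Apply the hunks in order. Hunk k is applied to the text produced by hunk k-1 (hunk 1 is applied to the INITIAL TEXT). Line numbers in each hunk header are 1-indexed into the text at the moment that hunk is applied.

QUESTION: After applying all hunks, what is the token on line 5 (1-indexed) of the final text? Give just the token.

Hunk 1: at line 2 remove [nlx,ygl,euqk] add [ykdg,nipd] -> 12 lines: jwi wptf ykdg nipd ktb ujjrm arvtx rgl eovr tmgl lnyg sin
Hunk 2: at line 3 remove [nipd] add [esbp] -> 12 lines: jwi wptf ykdg esbp ktb ujjrm arvtx rgl eovr tmgl lnyg sin
Hunk 3: at line 5 remove [ujjrm,arvtx] add [zoimi] -> 11 lines: jwi wptf ykdg esbp ktb zoimi rgl eovr tmgl lnyg sin
Hunk 4: at line 5 remove [zoimi,rgl] add [qcip] -> 10 lines: jwi wptf ykdg esbp ktb qcip eovr tmgl lnyg sin
Hunk 5: at line 4 remove [ktb,qcip] add [koa] -> 9 lines: jwi wptf ykdg esbp koa eovr tmgl lnyg sin
Final line 5: koa

Answer: koa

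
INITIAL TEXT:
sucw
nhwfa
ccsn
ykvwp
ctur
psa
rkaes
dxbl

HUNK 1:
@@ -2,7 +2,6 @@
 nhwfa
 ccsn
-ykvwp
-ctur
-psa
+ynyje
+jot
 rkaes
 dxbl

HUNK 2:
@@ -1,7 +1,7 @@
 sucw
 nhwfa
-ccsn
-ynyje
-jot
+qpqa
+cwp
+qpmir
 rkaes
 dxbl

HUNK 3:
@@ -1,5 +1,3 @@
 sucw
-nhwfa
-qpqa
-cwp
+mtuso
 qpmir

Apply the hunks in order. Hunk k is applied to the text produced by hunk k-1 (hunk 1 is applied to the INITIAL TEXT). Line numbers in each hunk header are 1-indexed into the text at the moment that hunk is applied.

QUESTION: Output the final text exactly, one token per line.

Answer: sucw
mtuso
qpmir
rkaes
dxbl

Derivation:
Hunk 1: at line 2 remove [ykvwp,ctur,psa] add [ynyje,jot] -> 7 lines: sucw nhwfa ccsn ynyje jot rkaes dxbl
Hunk 2: at line 1 remove [ccsn,ynyje,jot] add [qpqa,cwp,qpmir] -> 7 lines: sucw nhwfa qpqa cwp qpmir rkaes dxbl
Hunk 3: at line 1 remove [nhwfa,qpqa,cwp] add [mtuso] -> 5 lines: sucw mtuso qpmir rkaes dxbl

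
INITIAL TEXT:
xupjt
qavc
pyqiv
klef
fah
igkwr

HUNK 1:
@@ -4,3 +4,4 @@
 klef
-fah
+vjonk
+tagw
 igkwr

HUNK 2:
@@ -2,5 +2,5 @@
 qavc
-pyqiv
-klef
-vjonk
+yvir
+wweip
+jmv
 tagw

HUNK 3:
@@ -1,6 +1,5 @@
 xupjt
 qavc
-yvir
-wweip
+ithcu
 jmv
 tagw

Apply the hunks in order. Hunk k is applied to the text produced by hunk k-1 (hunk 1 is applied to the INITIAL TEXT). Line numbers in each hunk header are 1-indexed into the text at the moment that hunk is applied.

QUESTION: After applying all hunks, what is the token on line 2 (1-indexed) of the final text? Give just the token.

Answer: qavc

Derivation:
Hunk 1: at line 4 remove [fah] add [vjonk,tagw] -> 7 lines: xupjt qavc pyqiv klef vjonk tagw igkwr
Hunk 2: at line 2 remove [pyqiv,klef,vjonk] add [yvir,wweip,jmv] -> 7 lines: xupjt qavc yvir wweip jmv tagw igkwr
Hunk 3: at line 1 remove [yvir,wweip] add [ithcu] -> 6 lines: xupjt qavc ithcu jmv tagw igkwr
Final line 2: qavc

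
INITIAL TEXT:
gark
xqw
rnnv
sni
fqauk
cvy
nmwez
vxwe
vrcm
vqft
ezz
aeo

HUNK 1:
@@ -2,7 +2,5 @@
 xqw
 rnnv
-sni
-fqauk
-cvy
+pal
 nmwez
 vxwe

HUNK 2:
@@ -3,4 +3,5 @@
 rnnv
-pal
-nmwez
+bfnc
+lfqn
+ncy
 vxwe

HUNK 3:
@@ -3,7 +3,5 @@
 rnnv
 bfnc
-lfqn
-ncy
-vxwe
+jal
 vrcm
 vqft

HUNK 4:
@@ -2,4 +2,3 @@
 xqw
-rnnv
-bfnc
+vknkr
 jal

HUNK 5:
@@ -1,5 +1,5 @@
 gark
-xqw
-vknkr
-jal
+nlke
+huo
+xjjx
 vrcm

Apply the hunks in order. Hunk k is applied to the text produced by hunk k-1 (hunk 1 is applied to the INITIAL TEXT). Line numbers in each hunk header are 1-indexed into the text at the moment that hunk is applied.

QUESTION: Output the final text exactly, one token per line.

Answer: gark
nlke
huo
xjjx
vrcm
vqft
ezz
aeo

Derivation:
Hunk 1: at line 2 remove [sni,fqauk,cvy] add [pal] -> 10 lines: gark xqw rnnv pal nmwez vxwe vrcm vqft ezz aeo
Hunk 2: at line 3 remove [pal,nmwez] add [bfnc,lfqn,ncy] -> 11 lines: gark xqw rnnv bfnc lfqn ncy vxwe vrcm vqft ezz aeo
Hunk 3: at line 3 remove [lfqn,ncy,vxwe] add [jal] -> 9 lines: gark xqw rnnv bfnc jal vrcm vqft ezz aeo
Hunk 4: at line 2 remove [rnnv,bfnc] add [vknkr] -> 8 lines: gark xqw vknkr jal vrcm vqft ezz aeo
Hunk 5: at line 1 remove [xqw,vknkr,jal] add [nlke,huo,xjjx] -> 8 lines: gark nlke huo xjjx vrcm vqft ezz aeo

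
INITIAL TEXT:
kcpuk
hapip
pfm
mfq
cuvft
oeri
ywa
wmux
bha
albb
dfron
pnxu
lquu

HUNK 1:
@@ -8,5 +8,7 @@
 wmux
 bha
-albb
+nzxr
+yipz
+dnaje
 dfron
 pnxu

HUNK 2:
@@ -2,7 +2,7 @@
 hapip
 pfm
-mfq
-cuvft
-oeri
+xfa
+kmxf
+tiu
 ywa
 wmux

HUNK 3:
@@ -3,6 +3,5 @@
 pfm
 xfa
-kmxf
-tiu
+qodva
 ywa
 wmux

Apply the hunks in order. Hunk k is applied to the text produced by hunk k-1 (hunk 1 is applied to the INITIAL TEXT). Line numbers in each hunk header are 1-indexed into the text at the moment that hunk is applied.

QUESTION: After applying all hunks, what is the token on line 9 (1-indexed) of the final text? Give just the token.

Answer: nzxr

Derivation:
Hunk 1: at line 8 remove [albb] add [nzxr,yipz,dnaje] -> 15 lines: kcpuk hapip pfm mfq cuvft oeri ywa wmux bha nzxr yipz dnaje dfron pnxu lquu
Hunk 2: at line 2 remove [mfq,cuvft,oeri] add [xfa,kmxf,tiu] -> 15 lines: kcpuk hapip pfm xfa kmxf tiu ywa wmux bha nzxr yipz dnaje dfron pnxu lquu
Hunk 3: at line 3 remove [kmxf,tiu] add [qodva] -> 14 lines: kcpuk hapip pfm xfa qodva ywa wmux bha nzxr yipz dnaje dfron pnxu lquu
Final line 9: nzxr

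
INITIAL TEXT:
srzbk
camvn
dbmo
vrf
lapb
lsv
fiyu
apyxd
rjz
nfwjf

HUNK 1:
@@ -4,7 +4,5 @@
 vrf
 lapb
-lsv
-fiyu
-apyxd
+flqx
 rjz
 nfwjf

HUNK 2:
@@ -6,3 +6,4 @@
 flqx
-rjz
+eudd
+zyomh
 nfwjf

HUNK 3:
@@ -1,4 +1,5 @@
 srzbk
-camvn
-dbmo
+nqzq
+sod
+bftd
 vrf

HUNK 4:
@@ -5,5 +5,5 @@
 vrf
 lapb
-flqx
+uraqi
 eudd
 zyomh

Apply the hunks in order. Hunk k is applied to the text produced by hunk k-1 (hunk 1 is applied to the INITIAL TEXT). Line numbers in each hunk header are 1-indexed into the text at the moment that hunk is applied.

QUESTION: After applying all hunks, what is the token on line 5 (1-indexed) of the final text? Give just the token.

Hunk 1: at line 4 remove [lsv,fiyu,apyxd] add [flqx] -> 8 lines: srzbk camvn dbmo vrf lapb flqx rjz nfwjf
Hunk 2: at line 6 remove [rjz] add [eudd,zyomh] -> 9 lines: srzbk camvn dbmo vrf lapb flqx eudd zyomh nfwjf
Hunk 3: at line 1 remove [camvn,dbmo] add [nqzq,sod,bftd] -> 10 lines: srzbk nqzq sod bftd vrf lapb flqx eudd zyomh nfwjf
Hunk 4: at line 5 remove [flqx] add [uraqi] -> 10 lines: srzbk nqzq sod bftd vrf lapb uraqi eudd zyomh nfwjf
Final line 5: vrf

Answer: vrf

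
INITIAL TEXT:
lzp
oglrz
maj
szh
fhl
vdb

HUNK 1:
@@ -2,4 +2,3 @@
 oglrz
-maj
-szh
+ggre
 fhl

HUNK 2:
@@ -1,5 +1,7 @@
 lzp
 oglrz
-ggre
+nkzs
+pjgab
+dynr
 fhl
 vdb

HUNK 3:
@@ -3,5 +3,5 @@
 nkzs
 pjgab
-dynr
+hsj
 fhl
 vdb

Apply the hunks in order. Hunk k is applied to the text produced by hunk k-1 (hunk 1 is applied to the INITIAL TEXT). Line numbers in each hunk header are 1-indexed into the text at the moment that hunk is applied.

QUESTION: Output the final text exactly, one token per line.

Answer: lzp
oglrz
nkzs
pjgab
hsj
fhl
vdb

Derivation:
Hunk 1: at line 2 remove [maj,szh] add [ggre] -> 5 lines: lzp oglrz ggre fhl vdb
Hunk 2: at line 1 remove [ggre] add [nkzs,pjgab,dynr] -> 7 lines: lzp oglrz nkzs pjgab dynr fhl vdb
Hunk 3: at line 3 remove [dynr] add [hsj] -> 7 lines: lzp oglrz nkzs pjgab hsj fhl vdb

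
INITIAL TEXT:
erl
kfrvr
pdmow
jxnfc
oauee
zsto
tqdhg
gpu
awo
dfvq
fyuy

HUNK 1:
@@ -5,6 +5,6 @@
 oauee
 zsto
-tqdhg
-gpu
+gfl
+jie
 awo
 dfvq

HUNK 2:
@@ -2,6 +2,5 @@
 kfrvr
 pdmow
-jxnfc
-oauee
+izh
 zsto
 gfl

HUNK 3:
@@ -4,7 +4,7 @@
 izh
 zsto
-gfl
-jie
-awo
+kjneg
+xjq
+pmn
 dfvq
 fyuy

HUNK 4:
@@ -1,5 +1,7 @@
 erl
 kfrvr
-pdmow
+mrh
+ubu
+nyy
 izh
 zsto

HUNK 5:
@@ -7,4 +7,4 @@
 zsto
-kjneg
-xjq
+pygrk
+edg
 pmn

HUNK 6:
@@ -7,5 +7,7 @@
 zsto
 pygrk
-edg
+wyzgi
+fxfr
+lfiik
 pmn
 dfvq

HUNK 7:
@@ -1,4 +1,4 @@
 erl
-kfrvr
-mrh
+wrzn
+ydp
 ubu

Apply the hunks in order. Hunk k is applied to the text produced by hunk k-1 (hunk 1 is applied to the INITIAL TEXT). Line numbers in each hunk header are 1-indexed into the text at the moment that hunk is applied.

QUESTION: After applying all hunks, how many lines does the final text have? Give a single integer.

Hunk 1: at line 5 remove [tqdhg,gpu] add [gfl,jie] -> 11 lines: erl kfrvr pdmow jxnfc oauee zsto gfl jie awo dfvq fyuy
Hunk 2: at line 2 remove [jxnfc,oauee] add [izh] -> 10 lines: erl kfrvr pdmow izh zsto gfl jie awo dfvq fyuy
Hunk 3: at line 4 remove [gfl,jie,awo] add [kjneg,xjq,pmn] -> 10 lines: erl kfrvr pdmow izh zsto kjneg xjq pmn dfvq fyuy
Hunk 4: at line 1 remove [pdmow] add [mrh,ubu,nyy] -> 12 lines: erl kfrvr mrh ubu nyy izh zsto kjneg xjq pmn dfvq fyuy
Hunk 5: at line 7 remove [kjneg,xjq] add [pygrk,edg] -> 12 lines: erl kfrvr mrh ubu nyy izh zsto pygrk edg pmn dfvq fyuy
Hunk 6: at line 7 remove [edg] add [wyzgi,fxfr,lfiik] -> 14 lines: erl kfrvr mrh ubu nyy izh zsto pygrk wyzgi fxfr lfiik pmn dfvq fyuy
Hunk 7: at line 1 remove [kfrvr,mrh] add [wrzn,ydp] -> 14 lines: erl wrzn ydp ubu nyy izh zsto pygrk wyzgi fxfr lfiik pmn dfvq fyuy
Final line count: 14

Answer: 14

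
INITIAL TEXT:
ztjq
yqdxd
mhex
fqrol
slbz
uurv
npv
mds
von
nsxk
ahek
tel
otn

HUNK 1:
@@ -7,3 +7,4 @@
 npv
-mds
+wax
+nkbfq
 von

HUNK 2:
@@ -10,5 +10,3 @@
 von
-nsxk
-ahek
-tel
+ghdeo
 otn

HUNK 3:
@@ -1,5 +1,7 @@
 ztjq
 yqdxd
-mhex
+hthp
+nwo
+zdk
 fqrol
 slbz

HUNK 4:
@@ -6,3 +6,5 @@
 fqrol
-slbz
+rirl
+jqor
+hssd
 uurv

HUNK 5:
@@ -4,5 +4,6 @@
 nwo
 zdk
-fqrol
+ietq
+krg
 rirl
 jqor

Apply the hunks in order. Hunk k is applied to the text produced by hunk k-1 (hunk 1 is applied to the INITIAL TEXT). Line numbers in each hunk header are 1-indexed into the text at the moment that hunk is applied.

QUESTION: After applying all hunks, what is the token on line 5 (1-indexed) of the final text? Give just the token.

Hunk 1: at line 7 remove [mds] add [wax,nkbfq] -> 14 lines: ztjq yqdxd mhex fqrol slbz uurv npv wax nkbfq von nsxk ahek tel otn
Hunk 2: at line 10 remove [nsxk,ahek,tel] add [ghdeo] -> 12 lines: ztjq yqdxd mhex fqrol slbz uurv npv wax nkbfq von ghdeo otn
Hunk 3: at line 1 remove [mhex] add [hthp,nwo,zdk] -> 14 lines: ztjq yqdxd hthp nwo zdk fqrol slbz uurv npv wax nkbfq von ghdeo otn
Hunk 4: at line 6 remove [slbz] add [rirl,jqor,hssd] -> 16 lines: ztjq yqdxd hthp nwo zdk fqrol rirl jqor hssd uurv npv wax nkbfq von ghdeo otn
Hunk 5: at line 4 remove [fqrol] add [ietq,krg] -> 17 lines: ztjq yqdxd hthp nwo zdk ietq krg rirl jqor hssd uurv npv wax nkbfq von ghdeo otn
Final line 5: zdk

Answer: zdk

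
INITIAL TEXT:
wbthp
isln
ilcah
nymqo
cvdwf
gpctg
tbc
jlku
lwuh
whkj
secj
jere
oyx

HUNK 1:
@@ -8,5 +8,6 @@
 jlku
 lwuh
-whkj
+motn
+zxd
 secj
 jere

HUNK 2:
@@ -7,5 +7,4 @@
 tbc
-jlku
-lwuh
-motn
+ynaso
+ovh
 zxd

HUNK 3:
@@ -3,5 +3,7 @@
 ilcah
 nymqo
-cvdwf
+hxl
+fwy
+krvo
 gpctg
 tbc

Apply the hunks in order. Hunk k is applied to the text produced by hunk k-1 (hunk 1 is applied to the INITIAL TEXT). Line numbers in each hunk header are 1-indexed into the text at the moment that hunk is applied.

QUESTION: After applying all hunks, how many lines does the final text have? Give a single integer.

Answer: 15

Derivation:
Hunk 1: at line 8 remove [whkj] add [motn,zxd] -> 14 lines: wbthp isln ilcah nymqo cvdwf gpctg tbc jlku lwuh motn zxd secj jere oyx
Hunk 2: at line 7 remove [jlku,lwuh,motn] add [ynaso,ovh] -> 13 lines: wbthp isln ilcah nymqo cvdwf gpctg tbc ynaso ovh zxd secj jere oyx
Hunk 3: at line 3 remove [cvdwf] add [hxl,fwy,krvo] -> 15 lines: wbthp isln ilcah nymqo hxl fwy krvo gpctg tbc ynaso ovh zxd secj jere oyx
Final line count: 15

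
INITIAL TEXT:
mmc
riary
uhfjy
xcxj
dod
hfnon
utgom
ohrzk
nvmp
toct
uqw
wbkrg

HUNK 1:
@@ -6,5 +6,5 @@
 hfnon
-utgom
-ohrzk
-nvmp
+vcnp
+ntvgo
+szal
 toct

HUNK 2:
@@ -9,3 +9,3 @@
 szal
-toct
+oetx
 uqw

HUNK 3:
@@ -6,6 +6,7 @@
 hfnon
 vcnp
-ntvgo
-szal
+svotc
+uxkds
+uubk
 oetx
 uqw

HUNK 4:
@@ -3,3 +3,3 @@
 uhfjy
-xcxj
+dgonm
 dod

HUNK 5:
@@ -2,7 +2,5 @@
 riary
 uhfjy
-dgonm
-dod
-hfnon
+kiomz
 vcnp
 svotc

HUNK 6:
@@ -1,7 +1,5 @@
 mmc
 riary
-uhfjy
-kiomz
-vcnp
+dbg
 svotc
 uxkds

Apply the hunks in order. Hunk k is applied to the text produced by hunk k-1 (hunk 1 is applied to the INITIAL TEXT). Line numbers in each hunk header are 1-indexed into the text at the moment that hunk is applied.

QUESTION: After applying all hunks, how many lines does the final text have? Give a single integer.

Hunk 1: at line 6 remove [utgom,ohrzk,nvmp] add [vcnp,ntvgo,szal] -> 12 lines: mmc riary uhfjy xcxj dod hfnon vcnp ntvgo szal toct uqw wbkrg
Hunk 2: at line 9 remove [toct] add [oetx] -> 12 lines: mmc riary uhfjy xcxj dod hfnon vcnp ntvgo szal oetx uqw wbkrg
Hunk 3: at line 6 remove [ntvgo,szal] add [svotc,uxkds,uubk] -> 13 lines: mmc riary uhfjy xcxj dod hfnon vcnp svotc uxkds uubk oetx uqw wbkrg
Hunk 4: at line 3 remove [xcxj] add [dgonm] -> 13 lines: mmc riary uhfjy dgonm dod hfnon vcnp svotc uxkds uubk oetx uqw wbkrg
Hunk 5: at line 2 remove [dgonm,dod,hfnon] add [kiomz] -> 11 lines: mmc riary uhfjy kiomz vcnp svotc uxkds uubk oetx uqw wbkrg
Hunk 6: at line 1 remove [uhfjy,kiomz,vcnp] add [dbg] -> 9 lines: mmc riary dbg svotc uxkds uubk oetx uqw wbkrg
Final line count: 9

Answer: 9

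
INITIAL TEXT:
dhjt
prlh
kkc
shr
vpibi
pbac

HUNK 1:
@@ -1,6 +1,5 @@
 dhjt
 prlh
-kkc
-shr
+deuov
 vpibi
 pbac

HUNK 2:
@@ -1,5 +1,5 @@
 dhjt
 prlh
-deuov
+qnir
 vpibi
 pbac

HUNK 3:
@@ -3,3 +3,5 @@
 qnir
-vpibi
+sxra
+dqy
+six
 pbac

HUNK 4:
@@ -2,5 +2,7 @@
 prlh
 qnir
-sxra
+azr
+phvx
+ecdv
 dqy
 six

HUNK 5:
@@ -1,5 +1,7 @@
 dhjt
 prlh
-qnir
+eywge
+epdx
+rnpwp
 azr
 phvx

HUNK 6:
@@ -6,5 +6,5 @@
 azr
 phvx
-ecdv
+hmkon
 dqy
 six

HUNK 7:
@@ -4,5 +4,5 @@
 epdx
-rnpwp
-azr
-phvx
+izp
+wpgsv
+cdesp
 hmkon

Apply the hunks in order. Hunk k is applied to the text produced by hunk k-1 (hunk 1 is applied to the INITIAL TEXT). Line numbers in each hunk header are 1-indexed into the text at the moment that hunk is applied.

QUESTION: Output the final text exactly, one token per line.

Hunk 1: at line 1 remove [kkc,shr] add [deuov] -> 5 lines: dhjt prlh deuov vpibi pbac
Hunk 2: at line 1 remove [deuov] add [qnir] -> 5 lines: dhjt prlh qnir vpibi pbac
Hunk 3: at line 3 remove [vpibi] add [sxra,dqy,six] -> 7 lines: dhjt prlh qnir sxra dqy six pbac
Hunk 4: at line 2 remove [sxra] add [azr,phvx,ecdv] -> 9 lines: dhjt prlh qnir azr phvx ecdv dqy six pbac
Hunk 5: at line 1 remove [qnir] add [eywge,epdx,rnpwp] -> 11 lines: dhjt prlh eywge epdx rnpwp azr phvx ecdv dqy six pbac
Hunk 6: at line 6 remove [ecdv] add [hmkon] -> 11 lines: dhjt prlh eywge epdx rnpwp azr phvx hmkon dqy six pbac
Hunk 7: at line 4 remove [rnpwp,azr,phvx] add [izp,wpgsv,cdesp] -> 11 lines: dhjt prlh eywge epdx izp wpgsv cdesp hmkon dqy six pbac

Answer: dhjt
prlh
eywge
epdx
izp
wpgsv
cdesp
hmkon
dqy
six
pbac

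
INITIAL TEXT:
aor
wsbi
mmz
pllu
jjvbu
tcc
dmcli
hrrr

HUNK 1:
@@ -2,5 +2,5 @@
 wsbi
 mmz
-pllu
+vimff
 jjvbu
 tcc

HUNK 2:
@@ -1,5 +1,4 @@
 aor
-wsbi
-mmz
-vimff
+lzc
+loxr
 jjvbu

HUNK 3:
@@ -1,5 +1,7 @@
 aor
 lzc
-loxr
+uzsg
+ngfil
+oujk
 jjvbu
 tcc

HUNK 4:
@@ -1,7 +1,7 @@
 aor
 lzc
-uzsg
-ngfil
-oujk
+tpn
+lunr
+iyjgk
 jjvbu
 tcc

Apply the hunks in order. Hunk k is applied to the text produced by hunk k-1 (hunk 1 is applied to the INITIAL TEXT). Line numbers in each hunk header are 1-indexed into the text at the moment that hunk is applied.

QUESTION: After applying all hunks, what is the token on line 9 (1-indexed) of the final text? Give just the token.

Answer: hrrr

Derivation:
Hunk 1: at line 2 remove [pllu] add [vimff] -> 8 lines: aor wsbi mmz vimff jjvbu tcc dmcli hrrr
Hunk 2: at line 1 remove [wsbi,mmz,vimff] add [lzc,loxr] -> 7 lines: aor lzc loxr jjvbu tcc dmcli hrrr
Hunk 3: at line 1 remove [loxr] add [uzsg,ngfil,oujk] -> 9 lines: aor lzc uzsg ngfil oujk jjvbu tcc dmcli hrrr
Hunk 4: at line 1 remove [uzsg,ngfil,oujk] add [tpn,lunr,iyjgk] -> 9 lines: aor lzc tpn lunr iyjgk jjvbu tcc dmcli hrrr
Final line 9: hrrr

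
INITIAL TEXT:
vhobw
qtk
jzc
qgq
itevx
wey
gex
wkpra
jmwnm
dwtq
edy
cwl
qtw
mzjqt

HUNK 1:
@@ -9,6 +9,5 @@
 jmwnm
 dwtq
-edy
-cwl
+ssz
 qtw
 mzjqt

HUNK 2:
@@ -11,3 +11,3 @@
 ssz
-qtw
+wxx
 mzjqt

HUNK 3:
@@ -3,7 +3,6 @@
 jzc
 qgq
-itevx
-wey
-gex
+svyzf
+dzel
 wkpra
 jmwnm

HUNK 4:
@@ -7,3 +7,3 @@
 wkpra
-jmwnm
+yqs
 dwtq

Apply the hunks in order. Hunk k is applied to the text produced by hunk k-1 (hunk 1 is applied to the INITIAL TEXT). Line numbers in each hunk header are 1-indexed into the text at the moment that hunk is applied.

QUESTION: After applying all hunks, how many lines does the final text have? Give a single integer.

Hunk 1: at line 9 remove [edy,cwl] add [ssz] -> 13 lines: vhobw qtk jzc qgq itevx wey gex wkpra jmwnm dwtq ssz qtw mzjqt
Hunk 2: at line 11 remove [qtw] add [wxx] -> 13 lines: vhobw qtk jzc qgq itevx wey gex wkpra jmwnm dwtq ssz wxx mzjqt
Hunk 3: at line 3 remove [itevx,wey,gex] add [svyzf,dzel] -> 12 lines: vhobw qtk jzc qgq svyzf dzel wkpra jmwnm dwtq ssz wxx mzjqt
Hunk 4: at line 7 remove [jmwnm] add [yqs] -> 12 lines: vhobw qtk jzc qgq svyzf dzel wkpra yqs dwtq ssz wxx mzjqt
Final line count: 12

Answer: 12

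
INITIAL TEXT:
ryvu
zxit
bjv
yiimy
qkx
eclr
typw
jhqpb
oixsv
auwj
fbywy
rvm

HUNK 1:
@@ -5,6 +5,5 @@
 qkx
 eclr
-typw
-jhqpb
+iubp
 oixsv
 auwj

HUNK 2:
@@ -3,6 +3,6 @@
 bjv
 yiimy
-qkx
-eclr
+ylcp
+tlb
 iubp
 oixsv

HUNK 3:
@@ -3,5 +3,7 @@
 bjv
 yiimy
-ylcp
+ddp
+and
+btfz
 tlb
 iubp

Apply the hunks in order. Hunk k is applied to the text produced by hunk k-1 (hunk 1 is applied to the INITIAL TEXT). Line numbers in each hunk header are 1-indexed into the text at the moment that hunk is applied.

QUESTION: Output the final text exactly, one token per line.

Answer: ryvu
zxit
bjv
yiimy
ddp
and
btfz
tlb
iubp
oixsv
auwj
fbywy
rvm

Derivation:
Hunk 1: at line 5 remove [typw,jhqpb] add [iubp] -> 11 lines: ryvu zxit bjv yiimy qkx eclr iubp oixsv auwj fbywy rvm
Hunk 2: at line 3 remove [qkx,eclr] add [ylcp,tlb] -> 11 lines: ryvu zxit bjv yiimy ylcp tlb iubp oixsv auwj fbywy rvm
Hunk 3: at line 3 remove [ylcp] add [ddp,and,btfz] -> 13 lines: ryvu zxit bjv yiimy ddp and btfz tlb iubp oixsv auwj fbywy rvm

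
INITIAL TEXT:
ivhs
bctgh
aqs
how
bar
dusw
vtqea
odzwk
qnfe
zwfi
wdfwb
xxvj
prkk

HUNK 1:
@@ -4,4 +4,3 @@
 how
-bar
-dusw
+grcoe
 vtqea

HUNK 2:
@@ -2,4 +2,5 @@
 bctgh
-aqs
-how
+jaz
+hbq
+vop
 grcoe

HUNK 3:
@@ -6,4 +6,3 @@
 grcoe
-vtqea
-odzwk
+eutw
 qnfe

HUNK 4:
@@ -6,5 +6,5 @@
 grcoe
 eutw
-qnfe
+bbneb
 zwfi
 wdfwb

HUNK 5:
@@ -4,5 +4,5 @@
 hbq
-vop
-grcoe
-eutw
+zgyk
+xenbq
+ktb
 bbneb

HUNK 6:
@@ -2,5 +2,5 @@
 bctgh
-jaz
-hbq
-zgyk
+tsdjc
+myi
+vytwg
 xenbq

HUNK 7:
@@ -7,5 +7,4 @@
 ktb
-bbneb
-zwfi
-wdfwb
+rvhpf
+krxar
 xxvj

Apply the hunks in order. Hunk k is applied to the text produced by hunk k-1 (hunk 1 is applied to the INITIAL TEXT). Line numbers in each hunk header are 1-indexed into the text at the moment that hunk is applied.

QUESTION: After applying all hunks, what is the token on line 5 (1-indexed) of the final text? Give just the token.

Hunk 1: at line 4 remove [bar,dusw] add [grcoe] -> 12 lines: ivhs bctgh aqs how grcoe vtqea odzwk qnfe zwfi wdfwb xxvj prkk
Hunk 2: at line 2 remove [aqs,how] add [jaz,hbq,vop] -> 13 lines: ivhs bctgh jaz hbq vop grcoe vtqea odzwk qnfe zwfi wdfwb xxvj prkk
Hunk 3: at line 6 remove [vtqea,odzwk] add [eutw] -> 12 lines: ivhs bctgh jaz hbq vop grcoe eutw qnfe zwfi wdfwb xxvj prkk
Hunk 4: at line 6 remove [qnfe] add [bbneb] -> 12 lines: ivhs bctgh jaz hbq vop grcoe eutw bbneb zwfi wdfwb xxvj prkk
Hunk 5: at line 4 remove [vop,grcoe,eutw] add [zgyk,xenbq,ktb] -> 12 lines: ivhs bctgh jaz hbq zgyk xenbq ktb bbneb zwfi wdfwb xxvj prkk
Hunk 6: at line 2 remove [jaz,hbq,zgyk] add [tsdjc,myi,vytwg] -> 12 lines: ivhs bctgh tsdjc myi vytwg xenbq ktb bbneb zwfi wdfwb xxvj prkk
Hunk 7: at line 7 remove [bbneb,zwfi,wdfwb] add [rvhpf,krxar] -> 11 lines: ivhs bctgh tsdjc myi vytwg xenbq ktb rvhpf krxar xxvj prkk
Final line 5: vytwg

Answer: vytwg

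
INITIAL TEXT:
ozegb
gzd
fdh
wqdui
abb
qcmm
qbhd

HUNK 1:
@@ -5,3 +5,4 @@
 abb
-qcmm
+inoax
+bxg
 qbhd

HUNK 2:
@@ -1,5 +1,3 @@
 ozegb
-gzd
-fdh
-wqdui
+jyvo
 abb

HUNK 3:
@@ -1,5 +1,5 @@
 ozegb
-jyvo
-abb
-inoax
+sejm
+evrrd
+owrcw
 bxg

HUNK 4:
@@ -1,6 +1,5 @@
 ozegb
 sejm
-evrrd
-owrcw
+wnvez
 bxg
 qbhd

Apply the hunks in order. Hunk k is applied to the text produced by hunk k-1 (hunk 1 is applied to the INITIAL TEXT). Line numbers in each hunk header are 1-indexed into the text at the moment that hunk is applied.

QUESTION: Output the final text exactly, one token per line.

Hunk 1: at line 5 remove [qcmm] add [inoax,bxg] -> 8 lines: ozegb gzd fdh wqdui abb inoax bxg qbhd
Hunk 2: at line 1 remove [gzd,fdh,wqdui] add [jyvo] -> 6 lines: ozegb jyvo abb inoax bxg qbhd
Hunk 3: at line 1 remove [jyvo,abb,inoax] add [sejm,evrrd,owrcw] -> 6 lines: ozegb sejm evrrd owrcw bxg qbhd
Hunk 4: at line 1 remove [evrrd,owrcw] add [wnvez] -> 5 lines: ozegb sejm wnvez bxg qbhd

Answer: ozegb
sejm
wnvez
bxg
qbhd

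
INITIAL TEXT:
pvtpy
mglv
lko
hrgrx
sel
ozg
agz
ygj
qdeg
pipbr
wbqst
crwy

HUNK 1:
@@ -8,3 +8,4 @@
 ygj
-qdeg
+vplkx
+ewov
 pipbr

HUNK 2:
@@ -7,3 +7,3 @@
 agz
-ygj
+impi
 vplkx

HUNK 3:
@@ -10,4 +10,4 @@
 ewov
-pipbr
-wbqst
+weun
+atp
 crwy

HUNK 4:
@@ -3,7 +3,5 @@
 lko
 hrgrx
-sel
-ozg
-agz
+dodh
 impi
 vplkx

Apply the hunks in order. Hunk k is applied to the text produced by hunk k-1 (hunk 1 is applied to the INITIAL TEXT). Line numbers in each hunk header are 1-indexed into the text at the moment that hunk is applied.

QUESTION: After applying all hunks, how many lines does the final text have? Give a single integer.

Hunk 1: at line 8 remove [qdeg] add [vplkx,ewov] -> 13 lines: pvtpy mglv lko hrgrx sel ozg agz ygj vplkx ewov pipbr wbqst crwy
Hunk 2: at line 7 remove [ygj] add [impi] -> 13 lines: pvtpy mglv lko hrgrx sel ozg agz impi vplkx ewov pipbr wbqst crwy
Hunk 3: at line 10 remove [pipbr,wbqst] add [weun,atp] -> 13 lines: pvtpy mglv lko hrgrx sel ozg agz impi vplkx ewov weun atp crwy
Hunk 4: at line 3 remove [sel,ozg,agz] add [dodh] -> 11 lines: pvtpy mglv lko hrgrx dodh impi vplkx ewov weun atp crwy
Final line count: 11

Answer: 11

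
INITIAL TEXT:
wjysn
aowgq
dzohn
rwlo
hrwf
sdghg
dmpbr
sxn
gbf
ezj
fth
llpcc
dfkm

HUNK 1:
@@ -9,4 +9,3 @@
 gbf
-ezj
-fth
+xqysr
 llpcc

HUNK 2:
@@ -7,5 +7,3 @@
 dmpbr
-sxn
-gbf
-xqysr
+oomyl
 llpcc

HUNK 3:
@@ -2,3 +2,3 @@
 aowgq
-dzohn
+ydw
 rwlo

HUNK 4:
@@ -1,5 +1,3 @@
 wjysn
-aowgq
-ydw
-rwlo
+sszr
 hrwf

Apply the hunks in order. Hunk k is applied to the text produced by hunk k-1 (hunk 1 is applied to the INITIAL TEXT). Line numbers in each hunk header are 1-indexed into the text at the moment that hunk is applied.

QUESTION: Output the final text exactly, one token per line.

Hunk 1: at line 9 remove [ezj,fth] add [xqysr] -> 12 lines: wjysn aowgq dzohn rwlo hrwf sdghg dmpbr sxn gbf xqysr llpcc dfkm
Hunk 2: at line 7 remove [sxn,gbf,xqysr] add [oomyl] -> 10 lines: wjysn aowgq dzohn rwlo hrwf sdghg dmpbr oomyl llpcc dfkm
Hunk 3: at line 2 remove [dzohn] add [ydw] -> 10 lines: wjysn aowgq ydw rwlo hrwf sdghg dmpbr oomyl llpcc dfkm
Hunk 4: at line 1 remove [aowgq,ydw,rwlo] add [sszr] -> 8 lines: wjysn sszr hrwf sdghg dmpbr oomyl llpcc dfkm

Answer: wjysn
sszr
hrwf
sdghg
dmpbr
oomyl
llpcc
dfkm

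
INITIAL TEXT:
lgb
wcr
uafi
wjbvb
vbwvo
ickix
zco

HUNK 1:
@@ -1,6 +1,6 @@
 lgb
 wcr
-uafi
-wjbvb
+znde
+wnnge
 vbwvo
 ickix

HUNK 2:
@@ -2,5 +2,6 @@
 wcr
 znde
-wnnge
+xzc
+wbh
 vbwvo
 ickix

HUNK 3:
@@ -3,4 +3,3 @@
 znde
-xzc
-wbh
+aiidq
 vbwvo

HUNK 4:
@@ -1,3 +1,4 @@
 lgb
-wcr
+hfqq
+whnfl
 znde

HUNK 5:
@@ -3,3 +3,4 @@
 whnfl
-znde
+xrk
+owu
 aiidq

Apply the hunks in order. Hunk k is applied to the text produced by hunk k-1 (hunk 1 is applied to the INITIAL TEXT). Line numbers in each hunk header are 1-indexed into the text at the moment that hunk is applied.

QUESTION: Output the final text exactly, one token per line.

Answer: lgb
hfqq
whnfl
xrk
owu
aiidq
vbwvo
ickix
zco

Derivation:
Hunk 1: at line 1 remove [uafi,wjbvb] add [znde,wnnge] -> 7 lines: lgb wcr znde wnnge vbwvo ickix zco
Hunk 2: at line 2 remove [wnnge] add [xzc,wbh] -> 8 lines: lgb wcr znde xzc wbh vbwvo ickix zco
Hunk 3: at line 3 remove [xzc,wbh] add [aiidq] -> 7 lines: lgb wcr znde aiidq vbwvo ickix zco
Hunk 4: at line 1 remove [wcr] add [hfqq,whnfl] -> 8 lines: lgb hfqq whnfl znde aiidq vbwvo ickix zco
Hunk 5: at line 3 remove [znde] add [xrk,owu] -> 9 lines: lgb hfqq whnfl xrk owu aiidq vbwvo ickix zco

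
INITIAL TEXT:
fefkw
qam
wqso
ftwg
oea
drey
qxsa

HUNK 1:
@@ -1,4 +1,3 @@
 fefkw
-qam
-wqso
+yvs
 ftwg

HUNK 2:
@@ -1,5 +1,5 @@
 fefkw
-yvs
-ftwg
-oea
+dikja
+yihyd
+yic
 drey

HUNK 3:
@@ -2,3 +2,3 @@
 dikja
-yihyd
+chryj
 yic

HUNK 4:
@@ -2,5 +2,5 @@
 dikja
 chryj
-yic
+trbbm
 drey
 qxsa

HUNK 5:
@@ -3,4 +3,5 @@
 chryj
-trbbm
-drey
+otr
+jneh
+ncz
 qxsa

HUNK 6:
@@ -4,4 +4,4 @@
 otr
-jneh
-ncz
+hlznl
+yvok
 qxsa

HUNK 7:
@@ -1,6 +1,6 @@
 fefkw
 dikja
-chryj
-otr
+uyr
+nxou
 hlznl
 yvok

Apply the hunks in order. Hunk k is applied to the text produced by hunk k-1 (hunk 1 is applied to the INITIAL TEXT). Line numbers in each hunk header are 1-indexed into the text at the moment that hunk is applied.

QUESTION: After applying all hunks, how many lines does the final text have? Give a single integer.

Answer: 7

Derivation:
Hunk 1: at line 1 remove [qam,wqso] add [yvs] -> 6 lines: fefkw yvs ftwg oea drey qxsa
Hunk 2: at line 1 remove [yvs,ftwg,oea] add [dikja,yihyd,yic] -> 6 lines: fefkw dikja yihyd yic drey qxsa
Hunk 3: at line 2 remove [yihyd] add [chryj] -> 6 lines: fefkw dikja chryj yic drey qxsa
Hunk 4: at line 2 remove [yic] add [trbbm] -> 6 lines: fefkw dikja chryj trbbm drey qxsa
Hunk 5: at line 3 remove [trbbm,drey] add [otr,jneh,ncz] -> 7 lines: fefkw dikja chryj otr jneh ncz qxsa
Hunk 6: at line 4 remove [jneh,ncz] add [hlznl,yvok] -> 7 lines: fefkw dikja chryj otr hlznl yvok qxsa
Hunk 7: at line 1 remove [chryj,otr] add [uyr,nxou] -> 7 lines: fefkw dikja uyr nxou hlznl yvok qxsa
Final line count: 7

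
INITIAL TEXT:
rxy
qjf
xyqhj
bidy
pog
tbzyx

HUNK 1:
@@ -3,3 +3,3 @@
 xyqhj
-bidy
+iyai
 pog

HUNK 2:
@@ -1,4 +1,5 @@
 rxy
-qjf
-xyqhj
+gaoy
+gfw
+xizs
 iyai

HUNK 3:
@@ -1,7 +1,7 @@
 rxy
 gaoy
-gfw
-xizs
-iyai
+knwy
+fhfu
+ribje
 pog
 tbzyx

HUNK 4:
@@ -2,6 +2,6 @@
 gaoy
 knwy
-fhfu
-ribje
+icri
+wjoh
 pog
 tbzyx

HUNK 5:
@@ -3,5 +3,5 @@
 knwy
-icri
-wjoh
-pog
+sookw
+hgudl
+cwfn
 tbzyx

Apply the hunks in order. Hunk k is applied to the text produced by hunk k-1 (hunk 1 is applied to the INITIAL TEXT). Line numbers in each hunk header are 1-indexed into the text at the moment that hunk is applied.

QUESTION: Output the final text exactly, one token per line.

Answer: rxy
gaoy
knwy
sookw
hgudl
cwfn
tbzyx

Derivation:
Hunk 1: at line 3 remove [bidy] add [iyai] -> 6 lines: rxy qjf xyqhj iyai pog tbzyx
Hunk 2: at line 1 remove [qjf,xyqhj] add [gaoy,gfw,xizs] -> 7 lines: rxy gaoy gfw xizs iyai pog tbzyx
Hunk 3: at line 1 remove [gfw,xizs,iyai] add [knwy,fhfu,ribje] -> 7 lines: rxy gaoy knwy fhfu ribje pog tbzyx
Hunk 4: at line 2 remove [fhfu,ribje] add [icri,wjoh] -> 7 lines: rxy gaoy knwy icri wjoh pog tbzyx
Hunk 5: at line 3 remove [icri,wjoh,pog] add [sookw,hgudl,cwfn] -> 7 lines: rxy gaoy knwy sookw hgudl cwfn tbzyx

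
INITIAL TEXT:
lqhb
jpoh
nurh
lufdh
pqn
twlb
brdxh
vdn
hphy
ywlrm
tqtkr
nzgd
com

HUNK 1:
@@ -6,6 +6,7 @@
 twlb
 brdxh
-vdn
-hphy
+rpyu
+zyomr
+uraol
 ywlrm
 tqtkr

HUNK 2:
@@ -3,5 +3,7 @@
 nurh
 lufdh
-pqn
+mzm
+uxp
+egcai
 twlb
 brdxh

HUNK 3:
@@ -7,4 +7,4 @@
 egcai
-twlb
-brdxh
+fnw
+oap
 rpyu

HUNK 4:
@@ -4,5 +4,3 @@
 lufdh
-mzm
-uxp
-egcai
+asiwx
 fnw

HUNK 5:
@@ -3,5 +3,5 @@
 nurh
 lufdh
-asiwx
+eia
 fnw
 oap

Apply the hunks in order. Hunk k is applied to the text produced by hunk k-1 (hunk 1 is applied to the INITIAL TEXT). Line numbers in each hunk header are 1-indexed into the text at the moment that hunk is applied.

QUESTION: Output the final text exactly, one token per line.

Hunk 1: at line 6 remove [vdn,hphy] add [rpyu,zyomr,uraol] -> 14 lines: lqhb jpoh nurh lufdh pqn twlb brdxh rpyu zyomr uraol ywlrm tqtkr nzgd com
Hunk 2: at line 3 remove [pqn] add [mzm,uxp,egcai] -> 16 lines: lqhb jpoh nurh lufdh mzm uxp egcai twlb brdxh rpyu zyomr uraol ywlrm tqtkr nzgd com
Hunk 3: at line 7 remove [twlb,brdxh] add [fnw,oap] -> 16 lines: lqhb jpoh nurh lufdh mzm uxp egcai fnw oap rpyu zyomr uraol ywlrm tqtkr nzgd com
Hunk 4: at line 4 remove [mzm,uxp,egcai] add [asiwx] -> 14 lines: lqhb jpoh nurh lufdh asiwx fnw oap rpyu zyomr uraol ywlrm tqtkr nzgd com
Hunk 5: at line 3 remove [asiwx] add [eia] -> 14 lines: lqhb jpoh nurh lufdh eia fnw oap rpyu zyomr uraol ywlrm tqtkr nzgd com

Answer: lqhb
jpoh
nurh
lufdh
eia
fnw
oap
rpyu
zyomr
uraol
ywlrm
tqtkr
nzgd
com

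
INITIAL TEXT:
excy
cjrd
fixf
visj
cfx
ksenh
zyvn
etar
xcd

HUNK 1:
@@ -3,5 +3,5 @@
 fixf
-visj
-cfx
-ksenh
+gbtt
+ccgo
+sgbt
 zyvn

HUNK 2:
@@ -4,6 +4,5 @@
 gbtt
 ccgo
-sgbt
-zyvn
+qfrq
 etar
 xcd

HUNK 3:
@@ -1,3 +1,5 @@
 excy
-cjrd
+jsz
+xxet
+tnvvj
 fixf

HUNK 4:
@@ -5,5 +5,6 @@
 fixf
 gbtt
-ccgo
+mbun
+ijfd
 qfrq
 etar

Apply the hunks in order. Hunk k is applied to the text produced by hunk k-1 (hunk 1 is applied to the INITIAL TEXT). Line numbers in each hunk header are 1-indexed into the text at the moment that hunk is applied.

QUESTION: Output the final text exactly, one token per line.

Hunk 1: at line 3 remove [visj,cfx,ksenh] add [gbtt,ccgo,sgbt] -> 9 lines: excy cjrd fixf gbtt ccgo sgbt zyvn etar xcd
Hunk 2: at line 4 remove [sgbt,zyvn] add [qfrq] -> 8 lines: excy cjrd fixf gbtt ccgo qfrq etar xcd
Hunk 3: at line 1 remove [cjrd] add [jsz,xxet,tnvvj] -> 10 lines: excy jsz xxet tnvvj fixf gbtt ccgo qfrq etar xcd
Hunk 4: at line 5 remove [ccgo] add [mbun,ijfd] -> 11 lines: excy jsz xxet tnvvj fixf gbtt mbun ijfd qfrq etar xcd

Answer: excy
jsz
xxet
tnvvj
fixf
gbtt
mbun
ijfd
qfrq
etar
xcd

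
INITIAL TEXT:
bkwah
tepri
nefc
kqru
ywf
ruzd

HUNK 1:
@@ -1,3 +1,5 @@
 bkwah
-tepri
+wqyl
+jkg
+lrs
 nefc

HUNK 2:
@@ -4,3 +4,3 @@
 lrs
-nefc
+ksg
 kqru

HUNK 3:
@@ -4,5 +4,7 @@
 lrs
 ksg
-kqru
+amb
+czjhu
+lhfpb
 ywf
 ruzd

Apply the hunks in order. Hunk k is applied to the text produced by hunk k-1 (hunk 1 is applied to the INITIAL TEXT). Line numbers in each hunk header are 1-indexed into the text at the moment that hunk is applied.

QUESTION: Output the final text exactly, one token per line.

Hunk 1: at line 1 remove [tepri] add [wqyl,jkg,lrs] -> 8 lines: bkwah wqyl jkg lrs nefc kqru ywf ruzd
Hunk 2: at line 4 remove [nefc] add [ksg] -> 8 lines: bkwah wqyl jkg lrs ksg kqru ywf ruzd
Hunk 3: at line 4 remove [kqru] add [amb,czjhu,lhfpb] -> 10 lines: bkwah wqyl jkg lrs ksg amb czjhu lhfpb ywf ruzd

Answer: bkwah
wqyl
jkg
lrs
ksg
amb
czjhu
lhfpb
ywf
ruzd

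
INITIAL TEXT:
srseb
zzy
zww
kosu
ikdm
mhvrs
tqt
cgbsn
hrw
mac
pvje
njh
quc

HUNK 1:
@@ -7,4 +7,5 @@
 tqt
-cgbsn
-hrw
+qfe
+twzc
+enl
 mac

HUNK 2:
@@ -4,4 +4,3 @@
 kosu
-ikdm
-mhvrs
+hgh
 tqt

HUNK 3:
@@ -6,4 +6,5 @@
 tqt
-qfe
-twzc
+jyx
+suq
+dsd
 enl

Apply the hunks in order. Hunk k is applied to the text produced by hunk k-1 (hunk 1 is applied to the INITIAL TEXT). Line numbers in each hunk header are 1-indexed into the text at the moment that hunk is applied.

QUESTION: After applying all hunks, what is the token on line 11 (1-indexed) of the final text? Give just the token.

Hunk 1: at line 7 remove [cgbsn,hrw] add [qfe,twzc,enl] -> 14 lines: srseb zzy zww kosu ikdm mhvrs tqt qfe twzc enl mac pvje njh quc
Hunk 2: at line 4 remove [ikdm,mhvrs] add [hgh] -> 13 lines: srseb zzy zww kosu hgh tqt qfe twzc enl mac pvje njh quc
Hunk 3: at line 6 remove [qfe,twzc] add [jyx,suq,dsd] -> 14 lines: srseb zzy zww kosu hgh tqt jyx suq dsd enl mac pvje njh quc
Final line 11: mac

Answer: mac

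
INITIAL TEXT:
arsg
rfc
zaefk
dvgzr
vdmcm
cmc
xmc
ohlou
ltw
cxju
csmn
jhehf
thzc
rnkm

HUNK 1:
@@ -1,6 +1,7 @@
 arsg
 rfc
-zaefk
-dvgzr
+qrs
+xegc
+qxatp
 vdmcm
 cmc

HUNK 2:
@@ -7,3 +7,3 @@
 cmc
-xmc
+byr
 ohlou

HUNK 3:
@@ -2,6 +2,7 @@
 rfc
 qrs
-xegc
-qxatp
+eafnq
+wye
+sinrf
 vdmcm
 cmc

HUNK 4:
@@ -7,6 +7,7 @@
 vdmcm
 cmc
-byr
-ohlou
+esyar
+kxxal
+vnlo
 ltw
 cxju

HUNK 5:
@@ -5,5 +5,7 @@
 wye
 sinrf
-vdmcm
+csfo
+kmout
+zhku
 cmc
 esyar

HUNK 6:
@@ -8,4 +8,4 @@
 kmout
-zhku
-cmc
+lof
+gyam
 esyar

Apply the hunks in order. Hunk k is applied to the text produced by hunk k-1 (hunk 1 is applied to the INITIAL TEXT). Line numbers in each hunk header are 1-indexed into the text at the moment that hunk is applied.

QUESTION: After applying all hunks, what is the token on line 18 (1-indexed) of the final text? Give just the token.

Answer: thzc

Derivation:
Hunk 1: at line 1 remove [zaefk,dvgzr] add [qrs,xegc,qxatp] -> 15 lines: arsg rfc qrs xegc qxatp vdmcm cmc xmc ohlou ltw cxju csmn jhehf thzc rnkm
Hunk 2: at line 7 remove [xmc] add [byr] -> 15 lines: arsg rfc qrs xegc qxatp vdmcm cmc byr ohlou ltw cxju csmn jhehf thzc rnkm
Hunk 3: at line 2 remove [xegc,qxatp] add [eafnq,wye,sinrf] -> 16 lines: arsg rfc qrs eafnq wye sinrf vdmcm cmc byr ohlou ltw cxju csmn jhehf thzc rnkm
Hunk 4: at line 7 remove [byr,ohlou] add [esyar,kxxal,vnlo] -> 17 lines: arsg rfc qrs eafnq wye sinrf vdmcm cmc esyar kxxal vnlo ltw cxju csmn jhehf thzc rnkm
Hunk 5: at line 5 remove [vdmcm] add [csfo,kmout,zhku] -> 19 lines: arsg rfc qrs eafnq wye sinrf csfo kmout zhku cmc esyar kxxal vnlo ltw cxju csmn jhehf thzc rnkm
Hunk 6: at line 8 remove [zhku,cmc] add [lof,gyam] -> 19 lines: arsg rfc qrs eafnq wye sinrf csfo kmout lof gyam esyar kxxal vnlo ltw cxju csmn jhehf thzc rnkm
Final line 18: thzc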